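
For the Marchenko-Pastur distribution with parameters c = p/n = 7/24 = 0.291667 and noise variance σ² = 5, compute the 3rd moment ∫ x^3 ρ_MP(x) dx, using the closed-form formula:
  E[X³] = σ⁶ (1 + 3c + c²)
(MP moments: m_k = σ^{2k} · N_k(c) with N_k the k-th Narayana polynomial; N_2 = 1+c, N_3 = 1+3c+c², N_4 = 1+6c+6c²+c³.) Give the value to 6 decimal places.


E[X³] = σ⁶ (1 + 3c + c²) (third MP moment). With σ² = 5 (so σ⁶ = 125) and c = 7/24 = 0.291667: E[X³] = 125 · (1 + 3·0.291667 + (0.291667)²) = 125 · 1.960069.

So E[X^3] = 245.008681.


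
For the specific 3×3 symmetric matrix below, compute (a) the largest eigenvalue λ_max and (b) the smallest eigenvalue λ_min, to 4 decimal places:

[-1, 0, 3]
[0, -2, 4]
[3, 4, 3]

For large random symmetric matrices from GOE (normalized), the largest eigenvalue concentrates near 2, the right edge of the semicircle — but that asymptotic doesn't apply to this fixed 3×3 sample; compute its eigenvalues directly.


Since M is real symmetric, all three eigenvalues are real; they are the roots of det(λI − M) = λ³ − (tr M) λ² + s λ − det M, where s is the sum of the principal 2×2 minors.
tr M = -1 + (-2) + 3 = 0.
s = ((-1)·(-2) − 0²) + ((-1)·3 − 3²) + ((-2)·3 − 4²) = 2 + (-12) + (-22) = -32.
det M (expand along row 1) = (-1)·(-22) − 0·(-12) + 3·6 = 40.
Characteristic polynomial: λ³ − 32λ − 40 = 0.
Substitute λ = y + (tr M)/3 = y + 0.000000 to remove the quadratic term: y³ + p·y + q = 0 with p = s − (tr M)²/3 = -32.000000 and q = −2(tr M)³/27 + (tr M)·s/3 − det M = -40.000000.
Three real roots ⇒ use the trigonometric (Viète) form: r = 2√(−p/3) = 6.531973, φ = arccos(3q/(p·r)) = arccos(0.574099) = 0.959293 rad.
y_k = r·cos(φ/3 − 2πk/3) for k = 0, 1, 2 gives y = 6.200864, -1.322241, -4.878623.
λ_k = y_k + 0.000000 gives λ = 6.2009, -1.3222, -4.8786 (check: the sum is 0.0000 = tr M).

Hence λ_max = 6.2009 and λ_min = -4.8786.


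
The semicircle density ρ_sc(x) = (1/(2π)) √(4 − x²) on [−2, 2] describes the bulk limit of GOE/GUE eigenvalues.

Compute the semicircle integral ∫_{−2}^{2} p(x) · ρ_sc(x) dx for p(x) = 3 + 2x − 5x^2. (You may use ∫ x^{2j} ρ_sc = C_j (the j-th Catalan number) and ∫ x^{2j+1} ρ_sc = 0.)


Write p(x) = Σ a_i x^i, split into monomials and integrate each against ρ_sc separately.
Using ∫ x^{2j} ρ_sc = C_j = (1/(j+1)) C(2j, j) (Catalan numbers) and ∫ x^{2j+1} ρ_sc = 0 (odd monomials vanish by symmetry):
  i = 0 (even): a_0 · C_{0} = 3 · 1 = 3
  i = 1 (odd): ∫ x^1 ρ_sc = 0 (vanishes)
  i = 2 (even): a_2 · C_{1} = -5 · 1 = -5

Summing the contributions: ∫_{−2}^{2} p(x) ρ_sc(x) dx = 3 + (-5) = -2.


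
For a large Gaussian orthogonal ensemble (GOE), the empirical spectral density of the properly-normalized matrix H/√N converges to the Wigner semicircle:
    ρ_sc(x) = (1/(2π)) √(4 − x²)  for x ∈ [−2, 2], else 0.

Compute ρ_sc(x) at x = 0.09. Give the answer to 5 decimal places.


ρ_sc(x) = (1/(2π)) √(4 − x²). With x = 0.09:
  4 − x² = 4 − (0.09)² = 4 − 0.008100 = 3.991900.
  √(4 − x²) = 1.997974.
  1/(2π) = 0.159155.
  ρ_sc(0.09) = 0.159155 · 1.997974 = 0.317987.

Rounded to 5 decimal places: ρ_sc(0.09) ≈ 0.31799.


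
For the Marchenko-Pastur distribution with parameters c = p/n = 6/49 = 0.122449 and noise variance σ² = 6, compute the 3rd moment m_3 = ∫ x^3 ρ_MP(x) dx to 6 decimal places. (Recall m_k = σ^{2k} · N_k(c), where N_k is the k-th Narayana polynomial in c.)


E[X³] = σ⁶ (1 + 3c + c²) (third MP moment). With σ² = 6 (so σ⁶ = 216) and c = 6/49 = 0.122449: E[X³] = 216 · (1 + 3·0.122449 + (0.122449)²) = 216 · 1.382341.

So E[X^3] = 298.585589.


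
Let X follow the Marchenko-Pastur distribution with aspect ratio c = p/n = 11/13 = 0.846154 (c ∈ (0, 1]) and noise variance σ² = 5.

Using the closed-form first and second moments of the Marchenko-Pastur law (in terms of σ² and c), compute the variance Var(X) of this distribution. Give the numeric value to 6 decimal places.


Recall the MP moments m_1 = E[X] = σ² and m_2 = E[X²] = σ⁴ (1 + c).
m_1 = E[X] = σ² = 5, so m_1² = 25.
m_2 = E[X²] = σ⁴ (1 + c) = 25 · (1 + 0.846154) = 25 · 1.846154 = 46.153846.
(Note m_2 − m_1² simplifies to c · σ⁴ = 0.846154 · 25.)

Var(X) = m_2 − m_1² = 46.153846 − 25 = 21.153846.


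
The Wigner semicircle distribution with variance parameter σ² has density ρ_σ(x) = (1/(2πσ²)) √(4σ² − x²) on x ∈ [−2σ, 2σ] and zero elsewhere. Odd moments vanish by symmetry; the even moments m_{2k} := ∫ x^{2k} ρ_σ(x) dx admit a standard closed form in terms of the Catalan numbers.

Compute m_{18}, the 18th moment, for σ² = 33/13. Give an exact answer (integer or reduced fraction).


By the scaled semicircle moment identity, m_{2k} = σ^{2k} · C_k with k = 9.
C_9 = (1/(k+1)) · C(2k, k) = (1/10) · C(18, 9) = (1/10) · 48620 = 4862.
σ^{2k} = (σ²)^k = (33/13)^9 = 46411484401953/10604499373.

Therefore m_{18} = σ^{18} · C_9 = (46411484401953/10604499373) · 4862 = 17357895166330422/815730721.


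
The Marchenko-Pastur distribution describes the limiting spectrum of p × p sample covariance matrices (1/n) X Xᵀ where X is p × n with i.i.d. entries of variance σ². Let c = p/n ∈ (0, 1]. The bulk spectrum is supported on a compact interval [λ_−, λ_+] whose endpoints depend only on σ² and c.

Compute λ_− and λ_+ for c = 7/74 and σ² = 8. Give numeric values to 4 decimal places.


c = 7/74 = 0.094595; √c = 0.307562.
λ_− = σ² (1 − √c)² = 8 · (1 − 0.307562)² = 8 · (0.692438)² = 3.835759.
λ_+ = σ² (1 + √c)² = 8 · (1 + 0.307562)² = 8 · (1.307562)² = 13.677754.

Rounded to 4 decimal places: λ_− ≈ 3.8358, λ_+ ≈ 13.6778.


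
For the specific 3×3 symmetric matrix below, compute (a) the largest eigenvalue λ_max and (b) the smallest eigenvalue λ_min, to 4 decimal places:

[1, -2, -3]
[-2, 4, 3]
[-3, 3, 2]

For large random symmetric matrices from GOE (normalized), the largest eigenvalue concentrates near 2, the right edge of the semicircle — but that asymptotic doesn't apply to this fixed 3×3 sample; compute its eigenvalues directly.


Since M is real symmetric, all three eigenvalues are real; they are the roots of det(λI − M) = λ³ − (tr M) λ² + s λ − det M, where s is the sum of the principal 2×2 minors.
tr M = 1 + 4 + 2 = 7.
s = (1·4 − (-2)²) + (1·2 − (-3)²) + (4·2 − 3²) = 0 + (-7) + (-1) = -8.
det M (expand along row 1) = 1·(-1) − (-2)·5 + (-3)·6 = -9.
Characteristic polynomial: λ³ − 7λ² − 8λ + 9 = 0.
Substitute λ = y + (tr M)/3 = y + 2.333333 to remove the quadratic term: y³ + p·y + q = 0 with p = s − (tr M)²/3 = -24.333333 and q = −2(tr M)³/27 + (tr M)·s/3 − det M = -35.074074.
Three real roots ⇒ use the trigonometric (Viète) form: r = 2√(−p/3) = 5.696002, φ = arccos(3q/(p·r)) = arccos(0.759164) = 0.708768 rad.
y_k = r·cos(φ/3 − 2πk/3) for k = 0, 1, 2 gives y = 5.537774, -1.614275, -3.923499.
λ_k = y_k + 2.333333 gives λ = 7.8711, 0.7191, -1.5902 (check: the sum is 7.0000 = tr M).

Hence λ_max = 7.8711 and λ_min = -1.5902.


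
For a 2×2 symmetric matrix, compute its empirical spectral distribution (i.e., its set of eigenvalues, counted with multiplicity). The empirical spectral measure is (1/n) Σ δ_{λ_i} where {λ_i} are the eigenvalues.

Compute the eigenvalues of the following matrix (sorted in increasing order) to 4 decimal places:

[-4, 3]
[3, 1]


Since M is real symmetric, both eigenvalues are real; they are the roots of det(λI − M) = λ² − (tr M) λ + det M.
tr M = -4 + 1 = -3.
det M = (-4)·1 − 3² = -4 − 9 = -13.
Characteristic polynomial: λ² + 3λ − 13 = 0.
Discriminant Δ = (tr M)² − 4·det M = 9 − (-52) = 61; √Δ = 7.810250.
λ = (tr M ± √Δ)/2 = (-3 ± 7.810250)/2, giving (tr M − √Δ)/2 = -5.4051 and (tr M + √Δ)/2 = 2.4051.

Eigenvalues sorted in increasing order: [-5.4051, 2.4051].


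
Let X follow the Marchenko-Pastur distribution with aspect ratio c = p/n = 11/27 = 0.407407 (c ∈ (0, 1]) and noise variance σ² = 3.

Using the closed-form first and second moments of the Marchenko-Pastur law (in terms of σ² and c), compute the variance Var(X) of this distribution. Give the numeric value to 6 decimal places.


Recall the MP moments m_1 = E[X] = σ² and m_2 = E[X²] = σ⁴ (1 + c).
m_1 = E[X] = σ² = 3, so m_1² = 9.
m_2 = E[X²] = σ⁴ (1 + c) = 9 · (1 + 0.407407) = 9 · 1.407407 = 12.666667.
(Note m_2 − m_1² simplifies to c · σ⁴ = 0.407407 · 9.)

Var(X) = m_2 − m_1² = 12.666667 − 9 = 3.666667.


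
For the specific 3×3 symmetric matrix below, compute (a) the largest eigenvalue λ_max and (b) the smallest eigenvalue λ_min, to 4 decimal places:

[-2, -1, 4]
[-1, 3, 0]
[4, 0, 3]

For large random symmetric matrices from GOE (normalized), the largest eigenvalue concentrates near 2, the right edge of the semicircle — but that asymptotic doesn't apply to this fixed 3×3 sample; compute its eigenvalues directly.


Since M is real symmetric, all three eigenvalues are real; they are the roots of det(λI − M) = λ³ − (tr M) λ² + s λ − det M, where s is the sum of the principal 2×2 minors.
tr M = -2 + 3 + 3 = 4.
s = ((-2)·3 − (-1)²) + ((-2)·3 − 4²) + (3·3 − 0²) = -7 + (-22) + 9 = -20.
det M (expand along row 1) = (-2)·9 − (-1)·(-3) + 4·(-12) = -69.
Characteristic polynomial: λ³ − 4λ² − 20λ + 69 = 0.
Substitute λ = y + (tr M)/3 = y + 1.333333 to remove the quadratic term: y³ + p·y + q = 0 with p = s − (tr M)²/3 = -25.333333 and q = −2(tr M)³/27 + (tr M)·s/3 − det M = 37.592593.
Three real roots ⇒ use the trigonometric (Viète) form: r = 2√(−p/3) = 5.811865, φ = arccos(3q/(p·r)) = arccos(-0.765977) = 2.443356 rad.
y_k = r·cos(φ/3 − 2πk/3) for k = 0, 1, 2 gives y = 3.988492, 1.666667, -5.655159.
λ_k = y_k + 1.333333 gives λ = 5.3218, 3.0000, -4.3218 (check: the sum is 4.0000 = tr M).

Hence λ_max = 5.3218 and λ_min = -4.3218.


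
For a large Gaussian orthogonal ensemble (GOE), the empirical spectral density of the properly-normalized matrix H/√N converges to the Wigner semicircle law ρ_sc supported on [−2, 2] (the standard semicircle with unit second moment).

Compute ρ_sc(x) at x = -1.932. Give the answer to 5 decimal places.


ρ_sc(x) = (1/(2π)) √(4 − x²). With x = -1.932:
  4 − x² = 4 − (-1.932)² = 4 − 3.732624 = 0.267376.
  √(4 − x²) = 0.517084.
  1/(2π) = 0.159155.
  ρ_sc(-1.932) = 0.159155 · 0.517084 = 0.082296.

Rounded to 5 decimal places: ρ_sc(-1.932) ≈ 0.08230.


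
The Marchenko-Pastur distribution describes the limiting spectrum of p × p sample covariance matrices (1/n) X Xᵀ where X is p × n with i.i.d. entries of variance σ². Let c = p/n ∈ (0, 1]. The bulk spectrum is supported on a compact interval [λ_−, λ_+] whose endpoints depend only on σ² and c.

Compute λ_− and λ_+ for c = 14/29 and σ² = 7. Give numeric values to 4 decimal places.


c = 14/29 = 0.482759; √c = 0.694808.
λ_− = σ² (1 − √c)² = 7 · (1 − 0.694808)² = 7 · (0.305192)² = 0.651994.
λ_+ = σ² (1 + √c)² = 7 · (1 + 0.694808)² = 7 · (1.694808)² = 20.106627.

Rounded to 4 decimal places: λ_− ≈ 0.6520, λ_+ ≈ 20.1066.


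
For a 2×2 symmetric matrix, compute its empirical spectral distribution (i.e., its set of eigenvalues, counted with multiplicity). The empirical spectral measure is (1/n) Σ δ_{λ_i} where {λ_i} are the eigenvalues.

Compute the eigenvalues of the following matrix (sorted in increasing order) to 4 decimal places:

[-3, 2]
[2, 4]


Since M is real symmetric, both eigenvalues are real; they are the roots of det(λI − M) = λ² − (tr M) λ + det M.
tr M = -3 + 4 = 1.
det M = (-3)·4 − 2² = -12 − 4 = -16.
Characteristic polynomial: λ² − λ − 16 = 0.
Discriminant Δ = (tr M)² − 4·det M = 1 − (-64) = 65; √Δ = 8.062258.
λ = (tr M ± √Δ)/2 = (1 ± 8.062258)/2, giving (tr M − √Δ)/2 = -3.5311 and (tr M + √Δ)/2 = 4.5311.

Eigenvalues sorted in increasing order: [-3.5311, 4.5311].


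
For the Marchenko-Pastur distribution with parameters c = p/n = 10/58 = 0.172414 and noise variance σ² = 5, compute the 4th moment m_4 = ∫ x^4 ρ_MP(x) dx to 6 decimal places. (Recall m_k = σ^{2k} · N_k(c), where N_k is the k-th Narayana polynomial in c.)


E[X⁴] = σ⁸ (1 + 6c + 6c² + c³) (fourth MP moment). With σ² = 5 (so σ⁸ = 625) and c = 10/58 = 0.172414: E[X⁴] = 625 · (1 + 6·0.172414 + 6·(0.172414)² + (0.172414)³) = 625 · 2.217967.

So E[X^4] = 1386.229448.


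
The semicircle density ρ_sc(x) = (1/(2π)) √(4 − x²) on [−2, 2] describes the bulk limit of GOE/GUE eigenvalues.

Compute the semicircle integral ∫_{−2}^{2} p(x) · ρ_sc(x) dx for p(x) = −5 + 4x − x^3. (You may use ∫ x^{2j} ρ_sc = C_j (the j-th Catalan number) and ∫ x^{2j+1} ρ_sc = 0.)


Write p(x) = Σ a_i x^i, split into monomials and integrate each against ρ_sc separately.
Using ∫ x^{2j} ρ_sc = C_j = (1/(j+1)) C(2j, j) (Catalan numbers) and ∫ x^{2j+1} ρ_sc = 0 (odd monomials vanish by symmetry):
  i = 0 (even): a_0 · C_{0} = -5 · 1 = -5
  i = 1 (odd): ∫ x^1 ρ_sc = 0 (vanishes)
  i = 3 (odd): ∫ x^3 ρ_sc = 0 (vanishes)

Summing the contributions: ∫_{−2}^{2} p(x) ρ_sc(x) dx = -5.


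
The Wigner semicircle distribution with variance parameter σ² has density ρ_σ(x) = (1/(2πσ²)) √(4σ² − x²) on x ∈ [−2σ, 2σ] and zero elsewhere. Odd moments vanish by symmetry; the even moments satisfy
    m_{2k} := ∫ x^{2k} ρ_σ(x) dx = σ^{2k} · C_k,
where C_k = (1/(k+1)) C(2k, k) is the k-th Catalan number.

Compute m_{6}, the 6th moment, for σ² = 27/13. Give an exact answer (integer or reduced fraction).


By the scaled semicircle moment identity, m_{2k} = σ^{2k} · C_k with k = 3.
C_3 = (1/(k+1)) · C(2k, k) = (1/4) · C(6, 3) = (1/4) · 20 = 5.
σ^{2k} = (σ²)^k = (27/13)^3 = 19683/2197.

Therefore m_{6} = σ^{6} · C_3 = (19683/2197) · 5 = 98415/2197.


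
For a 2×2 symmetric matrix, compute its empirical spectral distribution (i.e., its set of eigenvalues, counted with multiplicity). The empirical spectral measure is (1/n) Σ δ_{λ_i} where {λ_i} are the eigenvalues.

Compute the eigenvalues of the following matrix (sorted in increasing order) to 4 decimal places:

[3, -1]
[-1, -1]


Since M is real symmetric, both eigenvalues are real; they are the roots of det(λI − M) = λ² − (tr M) λ + det M.
tr M = 3 + (-1) = 2.
det M = 3·(-1) − (-1)² = -3 − 1 = -4.
Characteristic polynomial: λ² − 2λ − 4 = 0.
Discriminant Δ = (tr M)² − 4·det M = 4 − (-16) = 20; √Δ = 4.472136.
λ = (tr M ± √Δ)/2 = (2 ± 4.472136)/2, giving (tr M − √Δ)/2 = -1.2361 and (tr M + √Δ)/2 = 3.2361.

Eigenvalues sorted in increasing order: [-1.2361, 3.2361].


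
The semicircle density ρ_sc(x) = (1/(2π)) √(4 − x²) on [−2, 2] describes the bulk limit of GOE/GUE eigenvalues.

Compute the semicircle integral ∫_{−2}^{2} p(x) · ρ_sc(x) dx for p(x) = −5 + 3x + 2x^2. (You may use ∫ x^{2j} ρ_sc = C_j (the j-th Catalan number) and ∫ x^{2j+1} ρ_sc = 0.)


Write p(x) = Σ a_i x^i, split into monomials and integrate each against ρ_sc separately.
Using ∫ x^{2j} ρ_sc = C_j = (1/(j+1)) C(2j, j) (Catalan numbers) and ∫ x^{2j+1} ρ_sc = 0 (odd monomials vanish by symmetry):
  i = 0 (even): a_0 · C_{0} = -5 · 1 = -5
  i = 1 (odd): ∫ x^1 ρ_sc = 0 (vanishes)
  i = 2 (even): a_2 · C_{1} = 2 · 1 = 2

Summing the contributions: ∫_{−2}^{2} p(x) ρ_sc(x) dx = (-5) + 2 = -3.


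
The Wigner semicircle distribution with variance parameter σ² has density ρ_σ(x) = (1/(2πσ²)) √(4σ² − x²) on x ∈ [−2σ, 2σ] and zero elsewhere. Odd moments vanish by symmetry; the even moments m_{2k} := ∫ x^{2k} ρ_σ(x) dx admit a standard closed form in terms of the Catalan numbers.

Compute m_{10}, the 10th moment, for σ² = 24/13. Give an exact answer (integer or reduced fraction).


By the scaled semicircle moment identity, m_{2k} = σ^{2k} · C_k with k = 5.
C_5 = (1/(k+1)) · C(2k, k) = (1/6) · C(10, 5) = (1/6) · 252 = 42.
σ^{2k} = (σ²)^k = (24/13)^5 = 7962624/371293.

Therefore m_{10} = σ^{10} · C_5 = (7962624/371293) · 42 = 334430208/371293.


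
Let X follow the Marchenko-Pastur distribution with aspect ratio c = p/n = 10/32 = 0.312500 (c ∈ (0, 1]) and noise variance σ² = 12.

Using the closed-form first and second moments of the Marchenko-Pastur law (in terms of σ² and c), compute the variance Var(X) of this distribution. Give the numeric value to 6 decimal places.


Recall the MP moments m_1 = E[X] = σ² and m_2 = E[X²] = σ⁴ (1 + c).
m_1 = E[X] = σ² = 12, so m_1² = 144.
m_2 = E[X²] = σ⁴ (1 + c) = 144 · (1 + 0.312500) = 144 · 1.312500 = 189.000000.
(Note m_2 − m_1² simplifies to c · σ⁴ = 0.312500 · 144.)

Var(X) = m_2 − m_1² = 189.000000 − 144 = 45.000000.


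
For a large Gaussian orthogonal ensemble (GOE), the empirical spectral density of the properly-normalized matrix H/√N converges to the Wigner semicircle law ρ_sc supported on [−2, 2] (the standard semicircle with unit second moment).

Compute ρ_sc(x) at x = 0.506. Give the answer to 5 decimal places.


ρ_sc(x) = (1/(2π)) √(4 − x²). With x = 0.506:
  4 − x² = 4 − (0.506)² = 4 − 0.256036 = 3.743964.
  √(4 − x²) = 1.934933.
  1/(2π) = 0.159155.
  ρ_sc(0.506) = 0.159155 · 1.934933 = 0.307954.

Rounded to 5 decimal places: ρ_sc(0.506) ≈ 0.30795.


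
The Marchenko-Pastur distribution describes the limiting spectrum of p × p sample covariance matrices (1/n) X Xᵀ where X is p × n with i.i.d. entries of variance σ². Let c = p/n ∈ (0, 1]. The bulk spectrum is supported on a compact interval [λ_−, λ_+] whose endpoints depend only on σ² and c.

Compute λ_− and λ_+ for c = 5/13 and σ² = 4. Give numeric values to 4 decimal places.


c = 5/13 = 0.384615; √c = 0.620174.
λ_− = σ² (1 − √c)² = 4 · (1 − 0.620174)² = 4 · (0.379826)² = 0.577072.
λ_+ = σ² (1 + √c)² = 4 · (1 + 0.620174)² = 4 · (1.620174)² = 10.499851.

Rounded to 4 decimal places: λ_− ≈ 0.5771, λ_+ ≈ 10.4999.


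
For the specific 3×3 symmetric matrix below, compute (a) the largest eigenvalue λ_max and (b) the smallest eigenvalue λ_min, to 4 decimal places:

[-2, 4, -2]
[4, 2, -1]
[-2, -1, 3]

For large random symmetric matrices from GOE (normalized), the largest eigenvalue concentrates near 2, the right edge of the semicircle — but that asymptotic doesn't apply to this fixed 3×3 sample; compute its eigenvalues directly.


Since M is real symmetric, all three eigenvalues are real; they are the roots of det(λI − M) = λ³ − (tr M) λ² + s λ − det M, where s is the sum of the principal 2×2 minors.
tr M = -2 + 2 + 3 = 3.
s = ((-2)·2 − 4²) + ((-2)·3 − (-2)²) + (2·3 − (-1)²) = -20 + (-10) + 5 = -25.
det M (expand along row 1) = (-2)·5 − 4·10 + (-2)·0 = -50.
Characteristic polynomial: λ³ − 3λ² − 25λ + 50 = 0.
Substitute λ = y + (tr M)/3 = y + 1.000000 to remove the quadratic term: y³ + p·y + q = 0 with p = s − (tr M)²/3 = -28.000000 and q = −2(tr M)³/27 + (tr M)·s/3 − det M = 23.000000.
Three real roots ⇒ use the trigonometric (Viète) form: r = 2√(−p/3) = 6.110101, φ = arccos(3q/(p·r)) = arccos(-0.403313) = 1.985931 rad.
y_k = r·cos(φ/3 − 2πk/3) for k = 0, 1, 2 gives y = 4.819516, 0.842810, -5.662326.
λ_k = y_k + 1.000000 gives λ = 5.8195, 1.8428, -4.6623 (check: the sum is 3.0000 = tr M).

Hence λ_max = 5.8195 and λ_min = -4.6623.


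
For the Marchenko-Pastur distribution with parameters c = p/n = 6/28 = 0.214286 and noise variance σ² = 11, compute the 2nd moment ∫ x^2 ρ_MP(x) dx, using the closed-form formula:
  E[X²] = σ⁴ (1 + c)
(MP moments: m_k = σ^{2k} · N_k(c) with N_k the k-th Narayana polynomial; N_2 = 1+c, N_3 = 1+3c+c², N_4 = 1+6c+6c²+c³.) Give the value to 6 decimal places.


E[X²] = σ⁴ (1 + c) (second MP moment). With σ² = 11 (so σ⁴ = 121) and c = 6/28 = 0.214286: E[X²] = 121 · (1 + 0.214286) = 121 · 1.214286.

So E[X^2] = 146.928571.


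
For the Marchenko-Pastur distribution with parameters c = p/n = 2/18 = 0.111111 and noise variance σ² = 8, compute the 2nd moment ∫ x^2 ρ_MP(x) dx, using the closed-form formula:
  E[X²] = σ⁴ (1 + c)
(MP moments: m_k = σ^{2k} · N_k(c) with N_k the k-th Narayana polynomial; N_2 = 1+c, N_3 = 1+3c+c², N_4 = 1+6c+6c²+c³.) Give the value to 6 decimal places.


E[X²] = σ⁴ (1 + c) (second MP moment). With σ² = 8 (so σ⁴ = 64) and c = 2/18 = 0.111111: E[X²] = 64 · (1 + 0.111111) = 64 · 1.111111.

So E[X^2] = 71.111111.


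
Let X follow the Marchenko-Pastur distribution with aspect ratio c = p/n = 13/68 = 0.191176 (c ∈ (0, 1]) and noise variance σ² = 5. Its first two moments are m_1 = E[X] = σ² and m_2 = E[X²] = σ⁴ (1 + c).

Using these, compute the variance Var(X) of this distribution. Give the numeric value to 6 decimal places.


m_1 = E[X] = σ² = 5, so m_1² = 25.
m_2 = E[X²] = σ⁴ (1 + c) = 25 · (1 + 0.191176) = 25 · 1.191176 = 29.779412.
(Note m_2 − m_1² simplifies to c · σ⁴ = 0.191176 · 25.)

Var(X) = m_2 − m_1² = 29.779412 − 25 = 4.779412.


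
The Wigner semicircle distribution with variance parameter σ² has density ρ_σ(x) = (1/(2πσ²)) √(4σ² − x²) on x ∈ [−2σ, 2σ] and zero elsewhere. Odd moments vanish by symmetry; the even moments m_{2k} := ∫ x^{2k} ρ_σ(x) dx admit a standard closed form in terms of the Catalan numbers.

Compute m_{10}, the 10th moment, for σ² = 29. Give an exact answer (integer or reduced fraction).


By the scaled semicircle moment identity, m_{2k} = σ^{2k} · C_k with k = 5.
C_5 = (1/(k+1)) · C(2k, k) = (1/6) · C(10, 5) = (1/6) · 252 = 42.
σ^{2k} = (σ²)^k = (29)^5 = 20511149.

Therefore m_{10} = σ^{10} · C_5 = 20511149 · 42 = 861468258.


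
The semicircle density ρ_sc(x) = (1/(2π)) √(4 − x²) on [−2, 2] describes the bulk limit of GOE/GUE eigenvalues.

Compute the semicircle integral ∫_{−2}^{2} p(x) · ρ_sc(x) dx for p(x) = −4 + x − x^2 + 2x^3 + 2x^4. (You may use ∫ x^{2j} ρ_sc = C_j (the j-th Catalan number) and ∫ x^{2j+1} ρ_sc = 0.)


Write p(x) = Σ a_i x^i, split into monomials and integrate each against ρ_sc separately.
Using ∫ x^{2j} ρ_sc = C_j = (1/(j+1)) C(2j, j) (Catalan numbers) and ∫ x^{2j+1} ρ_sc = 0 (odd monomials vanish by symmetry):
  i = 0 (even): a_0 · C_{0} = -4 · 1 = -4
  i = 1 (odd): ∫ x^1 ρ_sc = 0 (vanishes)
  i = 2 (even): a_2 · C_{1} = -1 · 1 = -1
  i = 3 (odd): ∫ x^3 ρ_sc = 0 (vanishes)
  i = 4 (even): a_4 · C_{2} = 2 · 2 = 4

Summing the contributions: ∫_{−2}^{2} p(x) ρ_sc(x) dx = (-4) + (-1) + 4 = -1.


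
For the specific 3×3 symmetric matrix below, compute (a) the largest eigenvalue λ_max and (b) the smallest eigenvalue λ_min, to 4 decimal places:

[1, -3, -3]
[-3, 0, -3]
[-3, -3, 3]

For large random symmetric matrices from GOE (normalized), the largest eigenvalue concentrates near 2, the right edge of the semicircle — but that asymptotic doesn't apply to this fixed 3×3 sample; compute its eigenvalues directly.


Since M is real symmetric, all three eigenvalues are real; they are the roots of det(λI − M) = λ³ − (tr M) λ² + s λ − det M, where s is the sum of the principal 2×2 minors.
tr M = 1 + 0 + 3 = 4.
s = (1·0 − (-3)²) + (1·3 − (-3)²) + (0·3 − (-3)²) = -9 + (-6) + (-9) = -24.
det M (expand along row 1) = 1·(-9) − (-3)·(-18) + (-3)·9 = -90.
Characteristic polynomial: λ³ − 4λ² − 24λ + 90 = 0.
Substitute λ = y + (tr M)/3 = y + 1.333333 to remove the quadratic term: y³ + p·y + q = 0 with p = s − (tr M)²/3 = -29.333333 and q = −2(tr M)³/27 + (tr M)·s/3 − det M = 53.259259.
Three real roots ⇒ use the trigonometric (Viète) form: r = 2√(−p/3) = 6.253888, φ = arccos(3q/(p·r)) = arccos(-0.870973) = 2.627976 rad.
y_k = r·cos(φ/3 − 2πk/3) for k = 0, 1, 2 gives y = 4.003958, 2.158498, -6.162457.
λ_k = y_k + 1.333333 gives λ = 5.3373, 3.4918, -4.8291 (check: the sum is 4.0000 = tr M).

Hence λ_max = 5.3373 and λ_min = -4.8291.


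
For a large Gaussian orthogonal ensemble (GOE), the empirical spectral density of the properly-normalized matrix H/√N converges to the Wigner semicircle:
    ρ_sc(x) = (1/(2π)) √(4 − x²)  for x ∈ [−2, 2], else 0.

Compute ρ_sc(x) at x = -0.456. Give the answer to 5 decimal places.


ρ_sc(x) = (1/(2π)) √(4 − x²). With x = -0.456:
  4 − x² = 4 − (-0.456)² = 4 − 0.207936 = 3.792064.
  √(4 − x²) = 1.947322.
  1/(2π) = 0.159155.
  ρ_sc(-0.456) = 0.159155 · 1.947322 = 0.309926.

Rounded to 5 decimal places: ρ_sc(-0.456) ≈ 0.30993.


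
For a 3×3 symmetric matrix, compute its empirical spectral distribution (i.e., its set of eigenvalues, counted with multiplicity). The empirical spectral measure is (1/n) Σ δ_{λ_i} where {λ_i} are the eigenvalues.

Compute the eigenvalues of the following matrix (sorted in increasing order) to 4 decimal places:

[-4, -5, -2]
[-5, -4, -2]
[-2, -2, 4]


Since M is real symmetric, all three eigenvalues are real; they are the roots of det(λI − M) = λ³ − (tr M) λ² + s λ − det M, where s is the sum of the principal 2×2 minors.
tr M = -4 + (-4) + 4 = -4.
s = ((-4)·(-4) − (-5)²) + ((-4)·4 − (-2)²) + ((-4)·4 − (-2)²) = -9 + (-20) + (-20) = -49.
det M (expand along row 1) = (-4)·(-20) − (-5)·(-24) + (-2)·2 = -44.
Characteristic polynomial: λ³ + 4λ² − 49λ + 44 = 0.
Substitute λ = y + (tr M)/3 = y − 1.333333 to remove the quadratic term: y³ + p·y + q = 0 with p = s − (tr M)²/3 = -54.333333 and q = −2(tr M)³/27 + (tr M)·s/3 − det M = 114.074074.
Three real roots ⇒ use the trigonometric (Viète) form: r = 2√(−p/3) = 8.511430, φ = arccos(3q/(p·r)) = arccos(-0.740013) = 2.403886 rad.
y_k = r·cos(φ/3 − 2πk/3) for k = 0, 1, 2 gives y = 5.922057, 2.333333, -8.255390.
λ_k = y_k − 1.333333 gives λ = 4.5887, 1.0000, -9.5887 (check: the sum is -4.0000 = tr M).

Eigenvalues sorted in increasing order: [-9.5887, 1.0000, 4.5887].


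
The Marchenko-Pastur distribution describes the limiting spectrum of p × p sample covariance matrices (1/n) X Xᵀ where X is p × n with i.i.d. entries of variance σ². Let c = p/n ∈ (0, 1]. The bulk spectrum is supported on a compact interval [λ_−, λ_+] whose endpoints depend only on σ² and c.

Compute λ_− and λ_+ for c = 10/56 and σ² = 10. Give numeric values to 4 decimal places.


c = 10/56 = 0.178571; √c = 0.422577.
λ_− = σ² (1 − √c)² = 10 · (1 − 0.422577)² = 10 · (0.577423)² = 3.334172.
λ_+ = σ² (1 + √c)² = 10 · (1 + 0.422577)² = 10 · (1.422577)² = 20.237257.

Rounded to 4 decimal places: λ_− ≈ 3.3342, λ_+ ≈ 20.2373.


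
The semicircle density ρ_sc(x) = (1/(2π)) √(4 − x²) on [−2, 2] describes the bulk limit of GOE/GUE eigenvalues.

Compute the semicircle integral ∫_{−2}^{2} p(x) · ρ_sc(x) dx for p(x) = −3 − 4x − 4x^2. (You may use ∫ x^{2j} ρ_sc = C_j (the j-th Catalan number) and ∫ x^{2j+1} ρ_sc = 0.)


Write p(x) = Σ a_i x^i, split into monomials and integrate each against ρ_sc separately.
Using ∫ x^{2j} ρ_sc = C_j = (1/(j+1)) C(2j, j) (Catalan numbers) and ∫ x^{2j+1} ρ_sc = 0 (odd monomials vanish by symmetry):
  i = 0 (even): a_0 · C_{0} = -3 · 1 = -3
  i = 1 (odd): ∫ x^1 ρ_sc = 0 (vanishes)
  i = 2 (even): a_2 · C_{1} = -4 · 1 = -4

Summing the contributions: ∫_{−2}^{2} p(x) ρ_sc(x) dx = (-3) + (-4) = -7.


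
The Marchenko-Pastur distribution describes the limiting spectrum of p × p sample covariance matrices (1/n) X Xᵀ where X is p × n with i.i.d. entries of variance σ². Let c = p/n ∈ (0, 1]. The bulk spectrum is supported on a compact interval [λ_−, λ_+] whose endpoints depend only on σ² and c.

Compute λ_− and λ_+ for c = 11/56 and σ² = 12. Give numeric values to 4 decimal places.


c = 11/56 = 0.196429; √c = 0.443203.
λ_− = σ² (1 − √c)² = 12 · (1 − 0.443203)² = 12 · (0.556797)² = 3.720280.
λ_+ = σ² (1 + √c)² = 12 · (1 + 0.443203)² = 12 · (1.443203)² = 24.994006.

Rounded to 4 decimal places: λ_− ≈ 3.7203, λ_+ ≈ 24.9940.


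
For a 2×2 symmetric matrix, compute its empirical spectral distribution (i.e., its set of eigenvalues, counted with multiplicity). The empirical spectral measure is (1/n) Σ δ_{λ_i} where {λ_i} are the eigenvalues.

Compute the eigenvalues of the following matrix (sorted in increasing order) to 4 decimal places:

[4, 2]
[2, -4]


Since M is real symmetric, both eigenvalues are real; they are the roots of det(λI − M) = λ² − (tr M) λ + det M.
tr M = 4 + (-4) = 0.
det M = 4·(-4) − 2² = -16 − 4 = -20.
Characteristic polynomial: λ² − 20 = 0.
Discriminant Δ = (tr M)² − 4·det M = 0 − (-80) = 80; √Δ = 8.944272.
λ = (tr M ± √Δ)/2 = (0 ± 8.944272)/2, giving (tr M − √Δ)/2 = -4.4721 and (tr M + √Δ)/2 = 4.4721.

Eigenvalues sorted in increasing order: [-4.4721, 4.4721].


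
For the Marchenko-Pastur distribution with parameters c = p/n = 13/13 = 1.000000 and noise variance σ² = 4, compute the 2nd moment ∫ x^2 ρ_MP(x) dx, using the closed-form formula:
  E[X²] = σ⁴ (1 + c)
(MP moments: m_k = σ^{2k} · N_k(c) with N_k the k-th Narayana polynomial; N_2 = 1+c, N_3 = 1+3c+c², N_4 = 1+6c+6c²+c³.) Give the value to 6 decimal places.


E[X²] = σ⁴ (1 + c) (second MP moment). With σ² = 4 (so σ⁴ = 16) and c = 13/13 = 1.000000: E[X²] = 16 · (1 + 1.000000) = 16 · 2.000000.

So E[X^2] = 32.000000.


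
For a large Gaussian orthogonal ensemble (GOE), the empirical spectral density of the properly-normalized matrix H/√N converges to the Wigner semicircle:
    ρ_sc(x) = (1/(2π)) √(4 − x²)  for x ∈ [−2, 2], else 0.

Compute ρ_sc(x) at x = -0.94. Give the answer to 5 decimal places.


ρ_sc(x) = (1/(2π)) √(4 − x²). With x = -0.94:
  4 − x² = 4 − (-0.94)² = 4 − 0.883600 = 3.116400.
  √(4 − x²) = 1.765333.
  1/(2π) = 0.159155.
  ρ_sc(-0.94) = 0.159155 · 1.765333 = 0.280961.

Rounded to 5 decimal places: ρ_sc(-0.94) ≈ 0.28096.


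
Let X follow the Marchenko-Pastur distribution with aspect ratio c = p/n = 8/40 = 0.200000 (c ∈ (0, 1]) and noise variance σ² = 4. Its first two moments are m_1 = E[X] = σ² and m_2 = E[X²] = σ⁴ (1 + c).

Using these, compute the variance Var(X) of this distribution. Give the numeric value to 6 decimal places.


m_1 = E[X] = σ² = 4, so m_1² = 16.
m_2 = E[X²] = σ⁴ (1 + c) = 16 · (1 + 0.200000) = 16 · 1.200000 = 19.200000.
(Note m_2 − m_1² simplifies to c · σ⁴ = 0.200000 · 16.)

Var(X) = m_2 − m_1² = 19.200000 − 16 = 3.200000.


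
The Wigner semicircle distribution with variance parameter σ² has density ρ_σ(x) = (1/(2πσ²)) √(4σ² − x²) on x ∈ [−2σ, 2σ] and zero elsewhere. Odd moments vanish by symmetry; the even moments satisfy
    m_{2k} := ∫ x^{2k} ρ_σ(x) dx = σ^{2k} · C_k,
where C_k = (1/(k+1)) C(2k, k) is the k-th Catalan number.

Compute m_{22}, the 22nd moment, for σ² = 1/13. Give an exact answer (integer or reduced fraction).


By the scaled semicircle moment identity, m_{2k} = σ^{2k} · C_k with k = 11.
C_11 = (1/(k+1)) · C(2k, k) = (1/12) · C(22, 11) = (1/12) · 705432 = 58786.
σ^{2k} = (σ²)^k = (1/13)^11 = 1/1792160394037.

Therefore m_{22} = σ^{22} · C_11 = (1/1792160394037) · 58786 = 4522/137858491849.


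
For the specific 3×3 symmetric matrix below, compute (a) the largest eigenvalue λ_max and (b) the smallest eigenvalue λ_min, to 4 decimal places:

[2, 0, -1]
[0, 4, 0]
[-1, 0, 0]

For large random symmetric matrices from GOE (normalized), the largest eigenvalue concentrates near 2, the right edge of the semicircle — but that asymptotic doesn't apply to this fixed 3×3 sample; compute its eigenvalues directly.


Since M is real symmetric, all three eigenvalues are real; they are the roots of det(λI − M) = λ³ − (tr M) λ² + s λ − det M, where s is the sum of the principal 2×2 minors.
tr M = 2 + 4 + 0 = 6.
s = (2·4 − 0²) + (2·0 − (-1)²) + (4·0 − 0²) = 8 + (-1) + 0 = 7.
det M (expand along row 1) = 2·0 − 0·0 + (-1)·4 = -4.
Characteristic polynomial: λ³ − 6λ² + 7λ + 4 = 0.
Substitute λ = y + (tr M)/3 = y + 2.000000 to remove the quadratic term: y³ + p·y + q = 0 with p = s − (tr M)²/3 = -5.000000 and q = −2(tr M)³/27 + (tr M)·s/3 − det M = 2.000000.
Three real roots ⇒ use the trigonometric (Viète) form: r = 2√(−p/3) = 2.581989, φ = arccos(3q/(p·r)) = arccos(-0.464758) = 2.054158 rad.
y_k = r·cos(φ/3 − 2πk/3) for k = 0, 1, 2 gives y = 2.000000, 0.414214, -2.414214.
λ_k = y_k + 2.000000 gives λ = 4.0000, 2.4142, -0.4142 (check: the sum is 6.0000 = tr M).

Hence λ_max = 4.0000 and λ_min = -0.4142.


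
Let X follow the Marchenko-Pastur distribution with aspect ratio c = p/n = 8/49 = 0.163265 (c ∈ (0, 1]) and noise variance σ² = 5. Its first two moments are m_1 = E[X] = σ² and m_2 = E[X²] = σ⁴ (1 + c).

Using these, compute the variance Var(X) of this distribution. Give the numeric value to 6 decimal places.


m_1 = E[X] = σ² = 5, so m_1² = 25.
m_2 = E[X²] = σ⁴ (1 + c) = 25 · (1 + 0.163265) = 25 · 1.163265 = 29.081633.
(Note m_2 − m_1² simplifies to c · σ⁴ = 0.163265 · 25.)

Var(X) = m_2 − m_1² = 29.081633 − 25 = 4.081633.


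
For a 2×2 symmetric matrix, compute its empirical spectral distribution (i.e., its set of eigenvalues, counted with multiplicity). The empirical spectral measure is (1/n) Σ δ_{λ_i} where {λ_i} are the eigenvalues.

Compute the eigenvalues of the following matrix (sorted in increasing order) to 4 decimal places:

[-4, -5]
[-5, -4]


Since M is real symmetric, both eigenvalues are real; they are the roots of det(λI − M) = λ² − (tr M) λ + det M.
tr M = -4 + (-4) = -8.
det M = (-4)·(-4) − (-5)² = 16 − 25 = -9.
Characteristic polynomial: λ² + 8λ − 9 = 0.
Discriminant Δ = (tr M)² − 4·det M = 64 − (-36) = 100; √Δ = 10.000000.
λ = (tr M ± √Δ)/2 = (-8 ± 10.000000)/2, giving (tr M − √Δ)/2 = -9.0000 and (tr M + √Δ)/2 = 1.0000.

Eigenvalues sorted in increasing order: [-9.0000, 1.0000].


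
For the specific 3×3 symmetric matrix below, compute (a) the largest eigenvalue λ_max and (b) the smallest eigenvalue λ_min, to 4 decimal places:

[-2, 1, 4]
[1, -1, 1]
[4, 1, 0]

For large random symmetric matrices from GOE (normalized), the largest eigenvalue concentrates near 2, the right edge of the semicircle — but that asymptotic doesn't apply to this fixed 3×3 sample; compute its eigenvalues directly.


Since M is real symmetric, all three eigenvalues are real; they are the roots of det(λI − M) = λ³ − (tr M) λ² + s λ − det M, where s is the sum of the principal 2×2 minors.
tr M = -2 + (-1) + 0 = -3.
s = ((-2)·(-1) − 1²) + ((-2)·0 − 4²) + ((-1)·0 − 1²) = 1 + (-16) + (-1) = -16.
det M (expand along row 1) = (-2)·(-1) − 1·(-4) + 4·5 = 26.
Characteristic polynomial: λ³ + 3λ² − 16λ − 26 = 0.
Substitute λ = y + (tr M)/3 = y − 1.000000 to remove the quadratic term: y³ + p·y + q = 0 with p = s − (tr M)²/3 = -19.000000 and q = −2(tr M)³/27 + (tr M)·s/3 − det M = -8.000000.
Three real roots ⇒ use the trigonometric (Viète) form: r = 2√(−p/3) = 5.033223, φ = arccos(3q/(p·r)) = arccos(0.250964) = 1.317120 rad.
y_k = r·cos(φ/3 − 2πk/3) for k = 0, 1, 2 gives y = 4.555873, -0.425096, -4.130777.
λ_k = y_k − 1.000000 gives λ = 3.5559, -1.4251, -5.1308 (check: the sum is -3.0000 = tr M).

Hence λ_max = 3.5559 and λ_min = -5.1308.


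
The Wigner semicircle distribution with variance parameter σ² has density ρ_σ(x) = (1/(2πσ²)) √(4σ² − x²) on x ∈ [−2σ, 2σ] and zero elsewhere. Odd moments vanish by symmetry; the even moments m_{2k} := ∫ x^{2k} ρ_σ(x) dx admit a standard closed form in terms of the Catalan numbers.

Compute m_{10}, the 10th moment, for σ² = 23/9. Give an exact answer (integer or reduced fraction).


By the scaled semicircle moment identity, m_{2k} = σ^{2k} · C_k with k = 5.
C_5 = (1/(k+1)) · C(2k, k) = (1/6) · C(10, 5) = (1/6) · 252 = 42.
σ^{2k} = (σ²)^k = (23/9)^5 = 6436343/59049.

Therefore m_{10} = σ^{10} · C_5 = (6436343/59049) · 42 = 90108802/19683.


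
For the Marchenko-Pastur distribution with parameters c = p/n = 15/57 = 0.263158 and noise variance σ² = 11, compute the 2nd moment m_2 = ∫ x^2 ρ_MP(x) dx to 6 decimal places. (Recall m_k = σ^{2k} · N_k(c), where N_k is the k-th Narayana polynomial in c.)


E[X²] = σ⁴ (1 + c) (second MP moment). With σ² = 11 (so σ⁴ = 121) and c = 15/57 = 0.263158: E[X²] = 121 · (1 + 0.263158) = 121 · 1.263158.

So E[X^2] = 152.842105.


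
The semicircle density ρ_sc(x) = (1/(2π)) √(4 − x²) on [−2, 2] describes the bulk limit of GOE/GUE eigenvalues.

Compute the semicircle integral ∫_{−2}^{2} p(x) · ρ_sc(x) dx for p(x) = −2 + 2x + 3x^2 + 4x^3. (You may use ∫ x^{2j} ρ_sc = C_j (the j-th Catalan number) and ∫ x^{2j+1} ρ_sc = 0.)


Write p(x) = Σ a_i x^i, split into monomials and integrate each against ρ_sc separately.
Using ∫ x^{2j} ρ_sc = C_j = (1/(j+1)) C(2j, j) (Catalan numbers) and ∫ x^{2j+1} ρ_sc = 0 (odd monomials vanish by symmetry):
  i = 0 (even): a_0 · C_{0} = -2 · 1 = -2
  i = 1 (odd): ∫ x^1 ρ_sc = 0 (vanishes)
  i = 2 (even): a_2 · C_{1} = 3 · 1 = 3
  i = 3 (odd): ∫ x^3 ρ_sc = 0 (vanishes)

Summing the contributions: ∫_{−2}^{2} p(x) ρ_sc(x) dx = (-2) + 3 = 1.


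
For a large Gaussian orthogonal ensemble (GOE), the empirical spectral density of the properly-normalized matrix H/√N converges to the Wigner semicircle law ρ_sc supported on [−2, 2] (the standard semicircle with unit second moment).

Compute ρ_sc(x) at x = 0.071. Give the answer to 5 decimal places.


ρ_sc(x) = (1/(2π)) √(4 − x²). With x = 0.071:
  4 − x² = 4 − (0.071)² = 4 − 0.005041 = 3.994959.
  √(4 − x²) = 1.998739.
  1/(2π) = 0.159155.
  ρ_sc(0.071) = 0.159155 · 1.998739 = 0.318109.

Rounded to 5 decimal places: ρ_sc(0.071) ≈ 0.31811.


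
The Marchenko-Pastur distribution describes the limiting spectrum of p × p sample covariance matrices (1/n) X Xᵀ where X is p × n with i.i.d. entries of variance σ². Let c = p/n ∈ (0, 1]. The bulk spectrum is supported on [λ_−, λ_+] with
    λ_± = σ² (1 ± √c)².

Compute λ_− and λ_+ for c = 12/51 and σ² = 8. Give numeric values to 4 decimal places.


c = 12/51 = 0.235294; √c = 0.485071.
λ_− = σ² (1 − √c)² = 8 · (1 − 0.485071)² = 8 · (0.514929)² = 2.121213.
λ_+ = σ² (1 + √c)² = 8 · (1 + 0.485071)² = 8 · (1.485071)² = 17.643493.

Rounded to 4 decimal places: λ_− ≈ 2.1212, λ_+ ≈ 17.6435.


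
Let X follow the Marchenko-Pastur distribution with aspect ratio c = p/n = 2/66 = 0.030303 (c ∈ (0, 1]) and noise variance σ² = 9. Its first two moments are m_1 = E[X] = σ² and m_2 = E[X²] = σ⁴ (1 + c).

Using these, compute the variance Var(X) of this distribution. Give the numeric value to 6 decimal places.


m_1 = E[X] = σ² = 9, so m_1² = 81.
m_2 = E[X²] = σ⁴ (1 + c) = 81 · (1 + 0.030303) = 81 · 1.030303 = 83.454545.
(Note m_2 − m_1² simplifies to c · σ⁴ = 0.030303 · 81.)

Var(X) = m_2 − m_1² = 83.454545 − 81 = 2.454545.


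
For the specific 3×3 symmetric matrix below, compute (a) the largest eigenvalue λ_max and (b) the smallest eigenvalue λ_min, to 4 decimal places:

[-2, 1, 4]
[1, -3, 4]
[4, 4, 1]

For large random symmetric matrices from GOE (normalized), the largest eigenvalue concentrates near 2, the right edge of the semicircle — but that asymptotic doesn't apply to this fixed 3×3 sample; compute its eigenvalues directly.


Since M is real symmetric, all three eigenvalues are real; they are the roots of det(λI − M) = λ³ − (tr M) λ² + s λ − det M, where s is the sum of the principal 2×2 minors.
tr M = -2 + (-3) + 1 = -4.
s = ((-2)·(-3) − 1²) + ((-2)·1 − 4²) + ((-3)·1 − 4²) = 5 + (-18) + (-19) = -32.
det M (expand along row 1) = (-2)·(-19) − 1·(-15) + 4·16 = 117.
Characteristic polynomial: λ³ + 4λ² − 32λ − 117 = 0.
Substitute λ = y + (tr M)/3 = y − 1.333333 to remove the quadratic term: y³ + p·y + q = 0 with p = s − (tr M)²/3 = -37.333333 and q = −2(tr M)³/27 + (tr M)·s/3 − det M = -69.592593.
Three real roots ⇒ use the trigonometric (Viète) form: r = 2√(−p/3) = 7.055337, φ = arccos(3q/(p·r)) = arccos(0.792629) = 0.655688 rad.
y_k = r·cos(φ/3 − 2πk/3) for k = 0, 1, 2 gives y = 6.887491, -2.118912, -4.768579.
λ_k = y_k − 1.333333 gives λ = 5.5542, -3.4522, -6.1019 (check: the sum is -4.0000 = tr M).

Hence λ_max = 5.5542 and λ_min = -6.1019.
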